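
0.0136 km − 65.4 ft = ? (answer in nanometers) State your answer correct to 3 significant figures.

-6.33 × 10^9 nanometers

0.0136 km = 1.36000 × 10^10 nm and 65.4 ft = 1.99339 × 10^10 nm.
1.36000 × 10^10 − 1.99339 × 10^10 ≈ -6.33 × 10^9 nm.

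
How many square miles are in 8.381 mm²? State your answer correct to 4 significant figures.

3.236 × 10^-12 mi²

1 mm² = 3.86102 × 10^-13 square miles.
Thus 8.381 × 3.86102 × 10^-13 ≈ 3.236 × 10^-12 mi².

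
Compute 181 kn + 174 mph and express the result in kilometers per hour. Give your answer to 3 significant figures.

615 km/h

181 kn = 335.212 km/h and 174 mph = 280.026 km/h.
335.212 + 280.026 ≈ 615 km/h.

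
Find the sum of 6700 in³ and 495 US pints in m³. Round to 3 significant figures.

0.344 m³

6700 in³ = 0.109793 m³ and 495 US pt = 0.234222 m³.
0.109793 + 0.234222 ≈ 0.344 m³.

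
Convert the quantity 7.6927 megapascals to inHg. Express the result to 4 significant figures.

1 MPa = 295.300 inches of mercury.
7.6927 × 295.300 ≈ 2272 inHg.

2272 inches of mercury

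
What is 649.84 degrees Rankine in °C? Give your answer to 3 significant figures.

87.9 °C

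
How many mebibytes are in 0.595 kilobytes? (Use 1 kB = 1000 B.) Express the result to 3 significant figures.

0.000567 mebibytes

1 kilobyte = 0.000953674 mebibytes.
0.595 × 0.000953674 ≈ 0.000567 MiB.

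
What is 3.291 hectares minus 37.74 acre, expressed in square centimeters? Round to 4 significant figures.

3.291 ha = 3.29100 × 10^8 cm² and 37.74 acre = 1.52728 × 10^9 cm².
3.29100 × 10^8 − 1.52728 × 10^9 ≈ -1.198 × 10^9 cm².

-1.198 × 10^9 cm²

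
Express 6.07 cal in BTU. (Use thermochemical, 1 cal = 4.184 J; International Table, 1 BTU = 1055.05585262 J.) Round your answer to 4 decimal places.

0.0241 BTU

1 cal = 0.00396567 BTU.
Then 6.07 × 0.00396567 ≈ 0.0241 BTU.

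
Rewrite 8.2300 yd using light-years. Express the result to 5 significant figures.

7.9545e-16 light-years

1 yard = 9.66522e-17 light-years.
Thus 8.2300 × 9.66522e-17 ≈ 7.9545e-16 ly.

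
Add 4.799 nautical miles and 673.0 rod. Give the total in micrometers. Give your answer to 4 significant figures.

4.799 nmi = 8.88775e+9 μm and 673.0 rod = 3.38465e+9 μm.
8.88775e+9 + 3.38465e+9 ≈ 1.227e+10 μm.

1.227e+10 μm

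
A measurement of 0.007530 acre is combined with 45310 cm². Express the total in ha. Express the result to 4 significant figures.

0.007530 acre = 0.00304728 ha and 45310 cm² = 0.000453100 ha.
0.00304728 + 0.000453100 ≈ 0.003500 ha.

0.003500 ha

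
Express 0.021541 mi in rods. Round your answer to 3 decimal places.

1 mi = 320.000 rods.
Thus 0.021541 × 320.000 ≈ 6.893 rod.

6.893 rods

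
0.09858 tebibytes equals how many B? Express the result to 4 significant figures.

1 TiB = 1.09951e+12 B.
So 0.09858 × 1.09951e+12 ≈ 1.084e+11 B.

1.084e+11 B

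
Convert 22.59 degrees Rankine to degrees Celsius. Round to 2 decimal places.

-260.60 °C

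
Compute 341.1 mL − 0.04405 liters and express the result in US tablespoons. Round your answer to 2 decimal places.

341.1 mL = 23.0679 US tbsp and 0.04405 L = 2.97902 US tbsp.
23.0679 − 2.97902 ≈ 20.09 US tbsp.

20.09 US tablespoons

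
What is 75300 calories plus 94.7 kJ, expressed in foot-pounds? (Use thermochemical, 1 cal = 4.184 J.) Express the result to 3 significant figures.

302000 foot-pounds

75300 cal = 232373 ft·lbf and 94.7 kJ = 69847.1 ft·lbf.
232373 + 69847.1 ≈ 302000 ft·lbf.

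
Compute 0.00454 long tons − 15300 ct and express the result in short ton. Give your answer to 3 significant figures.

0.00454 long ton = 0.00508480 short ton and 15300 ct = 0.00337307 short ton.
0.00508480 − 0.00337307 ≈ 0.00171 short ton.

0.00171 short tons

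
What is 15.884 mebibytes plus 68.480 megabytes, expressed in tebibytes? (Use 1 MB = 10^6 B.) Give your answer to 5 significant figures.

15.884 MiB = 1.51482 × 10^-5 TiB and 68.480 MB = 6.22822 × 10^-5 TiB.
1.51482 × 10^-5 + 6.22822 × 10^-5 ≈ 7.7430 × 10^-5 TiB.

7.7430 × 10^-5 TiB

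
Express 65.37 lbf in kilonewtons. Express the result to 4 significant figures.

0.2908 kilonewtons

1 lbf = 0.00444822 kN.
65.37 × 0.00444822 ≈ 0.2908 kN.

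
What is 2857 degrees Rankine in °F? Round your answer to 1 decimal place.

2397.3 degrees Fahrenheit

°R = °F + 459.67.
Applying the formula gives 2397.3 °F.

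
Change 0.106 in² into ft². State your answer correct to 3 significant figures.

0.000736 ft²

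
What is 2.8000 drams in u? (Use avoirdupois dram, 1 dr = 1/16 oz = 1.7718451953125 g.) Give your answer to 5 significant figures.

1 dram = 1.06703 × 10^24 u.
So 2.8000 × 1.06703 × 10^24 ≈ 2.9877 × 10^24 u.

2.9877 × 10^24 u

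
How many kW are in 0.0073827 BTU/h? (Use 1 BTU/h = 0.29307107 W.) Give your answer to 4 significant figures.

2.164e-6 kilowatts

1 BTU per hour = 0.000293071 kilowatts.
So 0.0073827 × 0.000293071 ≈ 2.164e-6 kW.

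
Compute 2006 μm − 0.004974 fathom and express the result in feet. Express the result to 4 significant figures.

-0.02326 ft

2006 μm = 0.00658136 ft and 0.004974 fathom = 0.0298440 ft.
0.00658136 − 0.0298440 ≈ -0.02326 ft.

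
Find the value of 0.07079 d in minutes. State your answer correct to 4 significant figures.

1 d = 1440.00 min.
Then 0.07079 × 1440.00 ≈ 101.9 min.

101.9 min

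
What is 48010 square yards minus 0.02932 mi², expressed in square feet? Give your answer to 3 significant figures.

-385000 ft²

48010 yd² = 432090 ft² and 0.02932 mi² = 817395 ft².
432090 − 817395 ≈ -385000 ft².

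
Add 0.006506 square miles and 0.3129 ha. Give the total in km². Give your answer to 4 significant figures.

0.006506 mi² = 0.0168505 km² and 0.3129 ha = 0.00312900 km².
0.0168505 + 0.00312900 ≈ 0.01998 km².

0.01998 km²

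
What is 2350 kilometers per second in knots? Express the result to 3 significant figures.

1 km/s = 1943.84 knots.
Thus 2350 × 1943.84 ≈ 4.57e+6 kn.

4.57e+6 kn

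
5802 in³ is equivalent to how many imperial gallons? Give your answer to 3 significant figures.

20.9 imp gal

1 cubic inch = 0.00360465 imp gal.
Thus 5802 × 0.00360465 ≈ 20.9 imp gal.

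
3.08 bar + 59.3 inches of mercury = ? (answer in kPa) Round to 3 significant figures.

509 kilopascals

3.08 bar = 308.000 kPa and 59.3 inHg = 200.813 kPa.
308.000 + 200.813 ≈ 509 kPa.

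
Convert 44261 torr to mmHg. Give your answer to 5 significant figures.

44261 millimeters of mercury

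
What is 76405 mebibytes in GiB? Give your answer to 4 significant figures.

74.61 GiB

1 MiB = 0.0009765625 gibibytes.
Thus 76405 × 0.0009765625 ≈ 74.61 GiB.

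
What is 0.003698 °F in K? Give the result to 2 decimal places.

255.37 kelvins

K = (°F + 459.67) × 5/9.
Applying the formula gives 255.37 K.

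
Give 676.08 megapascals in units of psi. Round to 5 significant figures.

98057 pounds per square inch

1 megapascal = 145.038 psi.
So 676.08 × 145.038 ≈ 98057 psi.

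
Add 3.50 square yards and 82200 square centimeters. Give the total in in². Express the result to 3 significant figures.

17300 square inches

3.50 yd² = 4536.00 in² and 82200 cm² = 12741.0 in².
4536.00 + 12741.0 ≈ 17300 in².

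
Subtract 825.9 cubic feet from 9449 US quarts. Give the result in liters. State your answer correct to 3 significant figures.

-14400 liters

9449 US qt = 8942.09 L and 825.9 ft³ = 23386.9 L.
8942.09 − 23386.9 ≈ -14400 L.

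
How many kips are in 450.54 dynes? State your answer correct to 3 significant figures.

1 dyne = 2.24809 × 10^-9 kip.
Then 450.54 × 2.24809 × 10^-9 ≈ 1.01 × 10^-6 kip.

1.01 × 10^-6 kips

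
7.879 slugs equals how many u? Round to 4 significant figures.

6.925e+28 u

1 slug = 8.78865e+27 u.
Thus 7.879 × 8.78865e+27 ≈ 6.925e+28 u.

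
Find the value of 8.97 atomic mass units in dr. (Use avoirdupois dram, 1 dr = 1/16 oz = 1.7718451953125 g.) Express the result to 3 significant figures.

1 u = 9.37181 × 10^-25 drams.
Thus 8.97 × 9.37181 × 10^-25 ≈ 8.41 × 10^-24 dr.

8.41 × 10^-24 dr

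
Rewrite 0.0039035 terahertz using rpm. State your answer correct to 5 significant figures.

2.3421 × 10^11 rpm

1 THz = 6.00000 × 10^13 revolutions per minute.
Thus 0.0039035 × 6.00000 × 10^13 ≈ 2.3421 × 10^11 rpm.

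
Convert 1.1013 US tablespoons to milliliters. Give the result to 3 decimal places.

16.285 milliliters

1 US tablespoon = 14.7868 mL.
Then 1.1013 × 14.7868 ≈ 16.285 mL.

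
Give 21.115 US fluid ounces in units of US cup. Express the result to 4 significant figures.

2.639 US cups

1 US fluid ounce = 0.125000 US cups.
Thus 21.115 × 0.125000 ≈ 2.639 US cup.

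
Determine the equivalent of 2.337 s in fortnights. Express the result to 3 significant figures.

1.93e-6 fortnight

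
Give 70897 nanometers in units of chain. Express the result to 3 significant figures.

3.52 × 10^-6 chains

1 nm = 4.97097 × 10^-11 chains.
So 70897 × 4.97097 × 10^-11 ≈ 3.52 × 10^-6 chain.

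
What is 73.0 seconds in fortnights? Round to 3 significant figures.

6.04e-5 fortnight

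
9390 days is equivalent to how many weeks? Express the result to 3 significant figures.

1340 wk

1 d = 0.142857 wk.
Thus 9390 × 0.142857 ≈ 1340 wk.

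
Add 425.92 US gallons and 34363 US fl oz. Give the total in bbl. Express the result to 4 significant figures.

425.92 US gal = 10.1410 bbl and 34363 US fl oz = 6.39193 bbl.
10.1410 + 6.39193 ≈ 16.53 bbl.

16.53 bbl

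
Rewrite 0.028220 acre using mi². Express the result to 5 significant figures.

1 acre = 0.00156250 mi².
So 0.028220 × 0.00156250 ≈ 4.4094 × 10^-5 mi².

4.4094 × 10^-5 square miles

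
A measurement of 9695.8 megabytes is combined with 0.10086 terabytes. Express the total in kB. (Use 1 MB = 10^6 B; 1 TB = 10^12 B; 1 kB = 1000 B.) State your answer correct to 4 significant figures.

1.106 × 10^8 kilobytes

9695.8 MB = 9.69580 × 10^6 kB and 0.10086 TB = 1.00860 × 10^8 kB.
9.69580 × 10^6 + 1.00860 × 10^8 ≈ 1.106 × 10^8 kB.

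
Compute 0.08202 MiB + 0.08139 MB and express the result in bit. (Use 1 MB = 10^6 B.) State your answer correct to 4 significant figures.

1.339e+6 bit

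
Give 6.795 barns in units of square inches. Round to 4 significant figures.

1 barn = 1.55000e-25 in².
Thus 6.795 × 1.55000e-25 ≈ 1.053e-24 in².

1.053e-24 square inches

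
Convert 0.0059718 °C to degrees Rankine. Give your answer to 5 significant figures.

491.68 °R

°R = (°C + 273.15) × 9/5.
Applying the formula gives 491.68 °R.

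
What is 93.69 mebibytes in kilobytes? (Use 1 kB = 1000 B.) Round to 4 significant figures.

98240 kilobytes

1 MiB = 1048.58 kB.
93.69 × 1048.58 ≈ 98240 kB.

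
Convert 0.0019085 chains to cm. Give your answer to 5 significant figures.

1 chain = 2011.68 cm.
0.0019085 × 2011.68 ≈ 3.8393 cm.

3.8393 cm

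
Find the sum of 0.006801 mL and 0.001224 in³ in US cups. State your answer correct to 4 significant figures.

0.0001135 US cups

0.006801 mL = 2.87461e-5 US cup and 0.001224 in³ = 8.47792e-5 US cup.
2.87461e-5 + 8.47792e-5 ≈ 0.0001135 US cup.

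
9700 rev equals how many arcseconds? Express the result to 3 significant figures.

1.26 × 10^10 arcsec

1 revolution = 1.29600 × 10^6 arcsec.
Thus 9700 × 1.29600 × 10^6 ≈ 1.26 × 10^10 arcsec.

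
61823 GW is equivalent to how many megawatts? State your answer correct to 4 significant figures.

6.182e+7 MW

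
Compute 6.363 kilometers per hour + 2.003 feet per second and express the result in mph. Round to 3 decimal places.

6.363 km/h = 3.95378 mph and 2.003 ft/s = 1.36568 mph.
3.95378 + 1.36568 ≈ 5.319 mph.

5.319 miles per hour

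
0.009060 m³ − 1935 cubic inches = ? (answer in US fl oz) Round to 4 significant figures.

0.009060 m³ = 306.355 US fl oz and 1935 in³ = 1072.21 US fl oz.
306.355 − 1072.21 ≈ -765.9 US fl oz.

-765.9 US fluid ounces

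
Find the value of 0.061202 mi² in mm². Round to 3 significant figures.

1.59e+11 square millimeters

1 mi² = 2.58999e+12 square millimeters.
0.061202 × 2.58999e+12 ≈ 1.59e+11 mm².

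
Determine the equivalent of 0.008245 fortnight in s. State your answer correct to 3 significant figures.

1 fortnight = 1.20960 × 10^6 seconds.
0.008245 × 1.20960 × 10^6 ≈ 9970 s.

9970 s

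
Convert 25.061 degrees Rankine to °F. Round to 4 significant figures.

-434.6 degrees Fahrenheit

°R = °F + 459.67.
Applying the formula gives -434.6 °F.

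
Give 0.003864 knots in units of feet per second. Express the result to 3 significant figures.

1 knot = 1.68781 ft/s.
Thus 0.003864 × 1.68781 ≈ 0.00652 ft/s.

0.00652 ft/s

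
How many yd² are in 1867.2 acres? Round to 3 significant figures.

9.04e+6 square yards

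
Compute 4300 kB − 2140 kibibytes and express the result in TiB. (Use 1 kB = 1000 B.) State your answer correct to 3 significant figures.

4300 kB = 3.91083e-6 TiB and 2140 KiB = 1.99303e-6 TiB.
3.91083e-6 − 1.99303e-6 ≈ 1.92e-6 TiB.

1.92e-6 tebibytes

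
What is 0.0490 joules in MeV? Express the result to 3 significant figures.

3.06 × 10^11 megaelectronvolts

1 joule = 6.24151 × 10^12 MeV.
Then 0.0490 × 6.24151 × 10^12 ≈ 3.06 × 10^11 MeV.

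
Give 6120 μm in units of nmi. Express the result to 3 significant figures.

3.30e-6 nautical miles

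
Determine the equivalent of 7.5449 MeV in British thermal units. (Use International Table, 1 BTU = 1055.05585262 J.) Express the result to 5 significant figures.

1.1457 × 10^-15 BTU

1 MeV = 1.51857 × 10^-16 BTU.
Then 7.5449 × 1.51857 × 10^-16 ≈ 1.1457 × 10^-15 BTU.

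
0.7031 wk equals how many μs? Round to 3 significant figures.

1 wk = 6.04800e+11 microseconds.
Then 0.7031 × 6.04800e+11 ≈ 4.25e+11 μs.

4.25e+11 μs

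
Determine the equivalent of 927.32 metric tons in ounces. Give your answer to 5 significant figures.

1 metric ton = 35274.0 ounces.
Then 927.32 × 35274.0 ≈ 3.2710e+7 oz.

3.2710e+7 ounces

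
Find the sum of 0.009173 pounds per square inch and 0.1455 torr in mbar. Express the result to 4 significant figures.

0.8264 millibar

0.009173 psi = 0.632456 mbar and 0.1455 torr = 0.193984 mbar.
0.632456 + 0.193984 ≈ 0.8264 mbar.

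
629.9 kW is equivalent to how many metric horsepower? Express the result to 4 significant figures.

856.4 metric horsepower

1 kilowatt = 1.35962 metric horsepower.
629.9 × 1.35962 ≈ 856.4 PS.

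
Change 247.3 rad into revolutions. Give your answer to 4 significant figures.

39.36 rev

1 rad = 0.159155 rev.
Thus 247.3 × 0.159155 ≈ 39.36 rev.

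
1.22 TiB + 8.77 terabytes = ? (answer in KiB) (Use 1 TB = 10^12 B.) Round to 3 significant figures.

9.87 × 10^9 kibibytes

1.22 TiB = 1.30997 × 10^9 KiB and 8.77 TB = 8.56445 × 10^9 KiB.
1.30997 × 10^9 + 8.56445 × 10^9 ≈ 9.87 × 10^9 KiB.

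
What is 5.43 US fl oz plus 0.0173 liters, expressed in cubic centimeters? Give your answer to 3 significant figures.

178 cubic centimeters

5.43 US fl oz = 160.584 cm³ and 0.0173 L = 17.3000 cm³.
160.584 + 17.3000 ≈ 178 cm³.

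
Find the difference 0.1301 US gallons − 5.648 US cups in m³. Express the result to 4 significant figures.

0.1301 US gal = 0.000492482 m³ and 5.648 US cup = 0.00133625 m³.
0.000492482 − 0.00133625 ≈ -0.0008438 m³.

-0.0008438 m³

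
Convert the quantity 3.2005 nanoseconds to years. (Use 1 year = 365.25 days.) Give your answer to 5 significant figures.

1.0142e-16 years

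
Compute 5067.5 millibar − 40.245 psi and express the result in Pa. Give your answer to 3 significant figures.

229000 pascals

5067.5 mbar = 506750 Pa and 40.245 psi = 277480 Pa.
506750 − 277480 ≈ 229000 Pa.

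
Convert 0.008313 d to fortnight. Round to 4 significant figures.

0.0005938 fortnights

1 day = 0.0714286 fortnight.
So 0.008313 × 0.0714286 ≈ 0.0005938 fortnight.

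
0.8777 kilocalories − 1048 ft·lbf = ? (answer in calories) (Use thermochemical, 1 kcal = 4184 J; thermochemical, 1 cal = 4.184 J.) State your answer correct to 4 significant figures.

0.8777 kcal = 877.700 cal and 1048 ft·lbf = 339.603 cal.
877.700 − 339.603 ≈ 538.1 cal.

538.1 cal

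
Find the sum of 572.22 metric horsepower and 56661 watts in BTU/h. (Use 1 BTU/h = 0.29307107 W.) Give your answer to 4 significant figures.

1.629 × 10^6 BTU/h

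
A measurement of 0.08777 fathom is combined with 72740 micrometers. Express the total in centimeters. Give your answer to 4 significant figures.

0.08777 fathom = 16.0514 cm and 72740 μm = 7.27400 cm.
16.0514 + 7.27400 ≈ 23.33 cm.

23.33 centimeters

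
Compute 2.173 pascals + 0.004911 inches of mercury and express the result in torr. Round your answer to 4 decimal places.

0.1410 torr

2.173 Pa = 0.0162988 torr and 0.004911 inHg = 0.124739 torr.
0.0162988 + 0.124739 ≈ 0.1410 torr.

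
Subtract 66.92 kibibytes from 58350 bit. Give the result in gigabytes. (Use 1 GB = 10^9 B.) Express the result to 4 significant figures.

58350 bit = 7.29375 × 10^-6 GB and 66.92 KiB = 6.85261 × 10^-5 GB.
7.29375 × 10^-6 − 6.85261 × 10^-5 ≈ -6.123 × 10^-5 GB.

-6.123 × 10^-5 GB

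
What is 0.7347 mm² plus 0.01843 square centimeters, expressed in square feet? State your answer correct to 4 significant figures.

2.775e-5 square feet

0.7347 mm² = 7.90824e-6 ft² and 0.01843 cm² = 1.98379e-5 ft².
7.90824e-6 + 1.98379e-5 ≈ 2.775e-5 ft².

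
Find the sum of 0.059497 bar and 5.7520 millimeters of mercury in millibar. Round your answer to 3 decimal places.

67.166 millibar

0.059497 bar = 59.4970 mbar and 5.7520 mmHg = 7.66870 mbar.
59.4970 + 7.66870 ≈ 67.166 mbar.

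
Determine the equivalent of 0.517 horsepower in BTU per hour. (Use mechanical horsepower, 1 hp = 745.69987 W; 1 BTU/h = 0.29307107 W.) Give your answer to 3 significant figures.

1 horsepower = 2544.43 BTU per hour.
Then 0.517 × 2544.43 ≈ 1320 BTU/h.

1320 BTU/h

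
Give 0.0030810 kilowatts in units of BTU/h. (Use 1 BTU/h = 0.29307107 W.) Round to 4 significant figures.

10.51 BTU/h

1 kilowatt = 3412.14 BTU per hour.
Thus 0.0030810 × 3412.14 ≈ 10.51 BTU/h.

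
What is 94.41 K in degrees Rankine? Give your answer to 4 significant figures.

169.9 °R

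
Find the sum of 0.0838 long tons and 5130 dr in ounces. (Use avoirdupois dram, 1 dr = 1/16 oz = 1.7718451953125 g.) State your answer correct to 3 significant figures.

0.0838 long ton = 3003.39 oz and 5130 dr = 320.625 oz.
3003.39 + 320.625 ≈ 3320 oz.

3320 oz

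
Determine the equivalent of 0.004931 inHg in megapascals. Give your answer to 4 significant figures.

1.670 × 10^-5 MPa

1 inHg = 0.00338639 MPa.
So 0.004931 × 0.00338639 ≈ 1.670 × 10^-5 MPa.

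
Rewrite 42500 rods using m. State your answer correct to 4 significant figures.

1 rod = 5.02920 meters.
Then 42500 × 5.02920 ≈ 213700 m.

213700 m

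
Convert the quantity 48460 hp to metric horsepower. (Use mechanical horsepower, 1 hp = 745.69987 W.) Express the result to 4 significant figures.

1 hp = 1.01387 metric horsepower.
48460 × 1.01387 ≈ 49130 PS.

49130 metric horsepower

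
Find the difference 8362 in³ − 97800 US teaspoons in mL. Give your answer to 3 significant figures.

8362 in³ = 137029 mL and 97800 US tsp = 482049 mL.
137029 − 482049 ≈ -345000 mL.

-345000 mL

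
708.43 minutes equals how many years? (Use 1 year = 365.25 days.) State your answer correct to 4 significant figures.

1 minute = 1.90129e-6 years.
708.43 × 1.90129e-6 ≈ 0.001347 yr.

0.001347 years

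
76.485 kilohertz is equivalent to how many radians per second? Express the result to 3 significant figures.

481000 radians per second

1 kHz = 6283.19 rad/s.
Thus 76.485 × 6283.19 ≈ 481000 rad/s.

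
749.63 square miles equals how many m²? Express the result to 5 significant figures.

1.9415e+9 m²

1 square mile = 2.58999e+6 m².
749.63 × 2.58999e+6 ≈ 1.9415e+9 m².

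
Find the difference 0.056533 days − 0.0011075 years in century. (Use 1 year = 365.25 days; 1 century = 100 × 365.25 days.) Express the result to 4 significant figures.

-9.527e-6 centuries

0.056533 d = 1.54779e-6 century and 0.0011075 yr = 1.10750e-5 century.
1.54779e-6 − 1.10750e-5 ≈ -9.527e-6 century.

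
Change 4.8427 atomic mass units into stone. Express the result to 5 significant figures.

1 u = 2.61490e-28 stone.
So 4.8427 × 2.61490e-28 ≈ 1.2663e-27 st.

1.2663e-27 stone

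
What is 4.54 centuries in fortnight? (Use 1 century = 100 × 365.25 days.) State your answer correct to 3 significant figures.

1 century = 2608.93 fortnights.
So 4.54 × 2608.93 ≈ 11800 fortnight.

11800 fortnights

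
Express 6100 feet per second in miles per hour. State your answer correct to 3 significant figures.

4160 miles per hour

1 foot per second = 0.681818 miles per hour.
Thus 6100 × 0.681818 ≈ 4160 mph.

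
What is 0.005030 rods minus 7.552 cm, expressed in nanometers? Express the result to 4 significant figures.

-5.022 × 10^7 nm

0.005030 rod = 2.52969 × 10^7 nm and 7.552 cm = 7.55200 × 10^7 nm.
2.52969 × 10^7 − 7.55200 × 10^7 ≈ -5.022 × 10^7 nm.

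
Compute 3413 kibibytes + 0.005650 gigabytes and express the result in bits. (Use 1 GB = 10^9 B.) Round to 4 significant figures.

7.316e+7 bits

3413 KiB = 2.79593e+7 bit and 0.005650 GB = 4.52000e+7 bit.
2.79593e+7 + 4.52000e+7 ≈ 7.316e+7 bit.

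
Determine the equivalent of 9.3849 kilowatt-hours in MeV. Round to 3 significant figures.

1 kilowatt-hour = 2.24694e+19 MeV.
Thus 9.3849 × 2.24694e+19 ≈ 2.11e+20 MeV.

2.11e+20 megaelectronvolts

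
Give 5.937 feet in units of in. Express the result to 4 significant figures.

1 ft = 12.0000 inches.
Thus 5.937 × 12.0000 ≈ 71.24 in.

71.24 in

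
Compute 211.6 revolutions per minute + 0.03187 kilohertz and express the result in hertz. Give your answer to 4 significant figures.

211.6 rpm = 3.52667 Hz and 0.03187 kHz = 31.8700 Hz.
3.52667 + 31.8700 ≈ 35.40 Hz.

35.40 Hz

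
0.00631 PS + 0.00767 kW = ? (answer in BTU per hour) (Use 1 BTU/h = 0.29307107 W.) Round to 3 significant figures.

42.0 BTU per hour

0.00631 PS = 15.8357 BTU/h and 0.00767 kW = 26.1711 BTU/h.
15.8357 + 26.1711 ≈ 42.0 BTU/h.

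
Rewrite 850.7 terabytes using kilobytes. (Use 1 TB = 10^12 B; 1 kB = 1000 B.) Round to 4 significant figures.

1 TB = 1.00000e+9 kB.
So 850.7 × 1.00000e+9 ≈ 8.507e+11 kB.

8.507e+11 kB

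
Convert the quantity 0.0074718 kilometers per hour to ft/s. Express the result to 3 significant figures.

1 km/h = 0.911344 ft/s.
So 0.0074718 × 0.911344 ≈ 0.00681 ft/s.

0.00681 ft/s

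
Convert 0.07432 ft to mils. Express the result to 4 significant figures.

891.8 mils

1 foot = 12000.0 mils.
Thus 0.07432 × 12000.0 ≈ 891.8 mil.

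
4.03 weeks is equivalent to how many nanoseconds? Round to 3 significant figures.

2.44e+15 ns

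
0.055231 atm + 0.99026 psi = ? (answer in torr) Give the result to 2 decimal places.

0.055231 atm = 41.9756 torr and 0.99026 psi = 51.2112 torr.
41.9756 + 51.2112 ≈ 93.19 torr.

93.19 torr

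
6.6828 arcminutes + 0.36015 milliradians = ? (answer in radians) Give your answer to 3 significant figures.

6.6828 arcmin = 0.00194395 rad and 0.36015 mrad = 0.000360150 rad.
0.00194395 + 0.000360150 ≈ 0.00230 rad.

0.00230 radians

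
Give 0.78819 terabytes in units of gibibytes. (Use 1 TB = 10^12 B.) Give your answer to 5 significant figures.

1 TB = 931.323 gibibytes.
0.78819 × 931.323 ≈ 734.06 GiB.

734.06 GiB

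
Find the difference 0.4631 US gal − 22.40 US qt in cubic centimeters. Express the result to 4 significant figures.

0.4631 US gal = 1753.02 cm³ and 22.40 US qt = 21198.3 cm³.
1753.02 − 21198.3 ≈ -19450 cm³.

-19450 cubic centimeters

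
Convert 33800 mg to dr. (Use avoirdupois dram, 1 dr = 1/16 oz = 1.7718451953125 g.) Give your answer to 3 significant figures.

19.1 drams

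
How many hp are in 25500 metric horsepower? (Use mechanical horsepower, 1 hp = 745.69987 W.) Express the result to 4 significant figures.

25150 hp

1 metric horsepower = 0.986320 hp.
25500 × 0.986320 ≈ 25150 hp.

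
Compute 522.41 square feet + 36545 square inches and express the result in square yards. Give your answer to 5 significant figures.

522.41 ft² = 58.0456 yd² and 36545 in² = 28.1983 yd².
58.0456 + 28.1983 ≈ 86.244 yd².

86.244 yd²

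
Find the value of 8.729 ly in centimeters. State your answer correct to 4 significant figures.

1 light-year = 9.46073e+17 cm.
Then 8.729 × 9.46073e+17 ≈ 8.258e+18 cm.

8.258e+18 centimeters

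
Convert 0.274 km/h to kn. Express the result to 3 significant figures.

1 km/h = 0.539957 kn.
0.274 × 0.539957 ≈ 0.148 kn.

0.148 knots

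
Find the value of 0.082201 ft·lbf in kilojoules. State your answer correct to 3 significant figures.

1 foot-pound = 0.00135582 kilojoules.
Thus 0.082201 × 0.00135582 ≈ 0.000111 kJ.

0.000111 kJ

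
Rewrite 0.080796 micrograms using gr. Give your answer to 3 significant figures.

1.25e-6 gr

1 microgram = 1.54324e-5 gr.
So 0.080796 × 1.54324e-5 ≈ 1.25e-6 gr.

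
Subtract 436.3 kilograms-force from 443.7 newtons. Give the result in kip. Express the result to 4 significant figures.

-0.8621 kips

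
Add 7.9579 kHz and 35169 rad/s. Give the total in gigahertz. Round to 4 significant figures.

1.356e-5 GHz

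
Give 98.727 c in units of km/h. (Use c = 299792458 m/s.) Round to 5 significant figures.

1.0655e+11 km/h

1 speed of light = 1.07925e+9 km/h.
Thus 98.727 × 1.07925e+9 ≈ 1.0655e+11 km/h.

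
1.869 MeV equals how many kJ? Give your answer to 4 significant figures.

2.994 × 10^-16 kilojoules

1 megaelectronvolt = 1.60218 × 10^-16 kJ.
So 1.869 × 1.60218 × 10^-16 ≈ 2.994 × 10^-16 kJ.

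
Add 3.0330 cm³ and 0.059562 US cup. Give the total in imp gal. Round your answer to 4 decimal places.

3.0330 cm³ = 0.000667167 imp gal and 0.059562 US cup = 0.00309973 imp gal.
0.000667167 + 0.00309973 ≈ 0.0038 imp gal.

0.0038 imp gal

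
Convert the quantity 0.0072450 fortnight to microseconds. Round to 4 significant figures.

8.764 × 10^9 μs

1 fortnight = 1.20960 × 10^12 μs.
0.0072450 × 1.20960 × 10^12 ≈ 8.764 × 10^9 μs.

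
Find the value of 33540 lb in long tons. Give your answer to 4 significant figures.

14.97 long ton

1 pound = 0.000446429 long ton.
Thus 33540 × 0.000446429 ≈ 14.97 long ton.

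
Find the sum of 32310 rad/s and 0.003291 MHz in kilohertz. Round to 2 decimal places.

8.43 kHz

32310 rad/s = 5.14230 kHz and 0.003291 MHz = 3.29100 kHz.
5.14230 + 3.29100 ≈ 8.43 kHz.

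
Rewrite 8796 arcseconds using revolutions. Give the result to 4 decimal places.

1 arcsecond = 7.71605 × 10^-7 revolutions.
So 8796 × 7.71605 × 10^-7 ≈ 0.0068 rev.

0.0068 revolutions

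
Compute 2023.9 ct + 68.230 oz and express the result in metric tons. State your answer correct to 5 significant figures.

2023.9 ct = 0.000404780 t and 68.230 oz = 0.00193429 t.
0.000404780 + 0.00193429 ≈ 0.0023391 t.

0.0023391 metric tons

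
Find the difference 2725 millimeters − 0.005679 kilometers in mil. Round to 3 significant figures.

-116000 mils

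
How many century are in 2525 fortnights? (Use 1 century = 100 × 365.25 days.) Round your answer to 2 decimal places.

1 fortnight = 0.000383299 century.
Then 2525 × 0.000383299 ≈ 0.97 century.

0.97 centuries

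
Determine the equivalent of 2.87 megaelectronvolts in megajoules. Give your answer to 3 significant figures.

4.60e-19 MJ

1 MeV = 1.60218e-19 MJ.
So 2.87 × 1.60218e-19 ≈ 4.60e-19 MJ.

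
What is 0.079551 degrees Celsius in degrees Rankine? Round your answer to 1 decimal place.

491.8 degrees Rankine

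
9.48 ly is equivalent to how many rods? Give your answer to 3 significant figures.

1 light-year = 1.88116e+15 rods.
Then 9.48 × 1.88116e+15 ≈ 1.78e+16 rod.

1.78e+16 rod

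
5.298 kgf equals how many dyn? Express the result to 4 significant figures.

5.196 × 10^6 dynes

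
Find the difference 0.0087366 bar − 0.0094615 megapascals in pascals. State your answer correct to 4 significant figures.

-8588 Pa

0.0087366 bar = 873.660 Pa and 0.0094615 MPa = 9461.50 Pa.
873.660 − 9461.50 ≈ -8588 Pa.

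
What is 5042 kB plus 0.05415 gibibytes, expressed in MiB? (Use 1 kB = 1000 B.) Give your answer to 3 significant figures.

5042 kB = 4.80843 MiB and 0.05415 GiB = 55.4496 MiB.
4.80843 + 55.4496 ≈ 60.3 MiB.

60.3 mebibytes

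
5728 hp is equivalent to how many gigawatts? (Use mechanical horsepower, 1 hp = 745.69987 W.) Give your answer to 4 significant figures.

1 hp = 7.45700e-7 GW.
So 5728 × 7.45700e-7 ≈ 0.004271 GW.

0.004271 GW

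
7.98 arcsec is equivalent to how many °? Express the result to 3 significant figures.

1 arcsecond = 0.000277778 °.
Thus 7.98 × 0.000277778 ≈ 0.00222 °.

0.00222 °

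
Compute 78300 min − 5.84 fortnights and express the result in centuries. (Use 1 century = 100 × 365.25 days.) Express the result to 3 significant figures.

-0.000750 century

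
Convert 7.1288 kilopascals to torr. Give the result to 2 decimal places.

1 kilopascal = 7.50062 torr.
So 7.1288 × 7.50062 ≈ 53.47 torr.

53.47 torr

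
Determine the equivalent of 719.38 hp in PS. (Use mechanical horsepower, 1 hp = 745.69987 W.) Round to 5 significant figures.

729.36 metric horsepower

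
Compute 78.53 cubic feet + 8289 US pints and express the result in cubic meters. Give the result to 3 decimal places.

78.53 ft³ = 2.22372 m³ and 8289 US pt = 3.92216 m³.
2.22372 + 3.92216 ≈ 6.146 m³.

6.146 cubic meters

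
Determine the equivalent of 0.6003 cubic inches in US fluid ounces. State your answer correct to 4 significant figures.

0.3326 US fluid ounces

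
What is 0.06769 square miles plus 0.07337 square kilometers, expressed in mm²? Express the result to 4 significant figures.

2.487e+11 square millimeters

0.06769 mi² = 1.75316e+11 mm² and 0.07337 km² = 7.33700e+10 mm².
1.75316e+11 + 7.33700e+10 ≈ 2.487e+11 mm².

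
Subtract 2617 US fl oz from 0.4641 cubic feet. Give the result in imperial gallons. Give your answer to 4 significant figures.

0.4641 ft³ = 2.89080 imp gal and 2617 US fl oz = 17.0243 imp gal.
2.89080 − 17.0243 ≈ -14.13 imp gal.

-14.13 imp gal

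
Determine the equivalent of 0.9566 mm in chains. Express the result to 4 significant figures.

1 millimeter = 4.97097 × 10^-5 chains.
Then 0.9566 × 4.97097 × 10^-5 ≈ 4.755 × 10^-5 chain.

4.755 × 10^-5 chain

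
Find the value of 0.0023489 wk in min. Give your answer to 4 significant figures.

23.68 min

1 wk = 10080.0 min.
Then 0.0023489 × 10080.0 ≈ 23.68 min.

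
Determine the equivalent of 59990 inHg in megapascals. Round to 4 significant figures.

203.1 MPa

1 inch of mercury = 0.00338639 megapascals.
Thus 59990 × 0.00338639 ≈ 203.1 MPa.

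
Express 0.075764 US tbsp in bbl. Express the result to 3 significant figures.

1 US tbsp = 9.30060 × 10^-5 oil barrels.
0.075764 × 9.30060 × 10^-5 ≈ 7.05 × 10^-6 bbl.

7.05 × 10^-6 oil barrels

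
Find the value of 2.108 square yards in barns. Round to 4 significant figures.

1.763 × 10^28 barn

1 square yard = 8.36127 × 10^27 barns.
Thus 2.108 × 8.36127 × 10^27 ≈ 1.763 × 10^28 barn.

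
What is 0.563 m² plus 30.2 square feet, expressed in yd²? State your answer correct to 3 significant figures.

0.563 m² = 0.673342 yd² and 30.2 ft² = 3.35556 yd².
0.673342 + 3.35556 ≈ 4.03 yd².

4.03 yd²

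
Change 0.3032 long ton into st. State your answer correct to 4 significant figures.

48.51 stone

1 long ton = 160.000 stone.
Then 0.3032 × 160.000 ≈ 48.51 st.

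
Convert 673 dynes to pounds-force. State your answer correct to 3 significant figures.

0.00151 pounds-force

1 dyn = 2.24809e-6 lbf.
Then 673 × 2.24809e-6 ≈ 0.00151 lbf.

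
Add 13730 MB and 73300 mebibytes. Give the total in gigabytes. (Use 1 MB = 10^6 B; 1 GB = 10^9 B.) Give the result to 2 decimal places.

13730 MB = 13.7300 GB and 73300 MiB = 76.8606 GB.
13.7300 + 76.8606 ≈ 90.59 GB.

90.59 gigabytes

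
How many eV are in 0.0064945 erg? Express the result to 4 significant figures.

4.054 × 10^9 eV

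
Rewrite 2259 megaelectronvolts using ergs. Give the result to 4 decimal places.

0.0036 erg

1 megaelectronvolt = 1.60218 × 10^-6 erg.
So 2259 × 1.60218 × 10^-6 ≈ 0.0036 erg.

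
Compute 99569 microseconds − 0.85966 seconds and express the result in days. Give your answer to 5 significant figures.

99569 μs = 1.1524190e-6 d and 0.85966 s = 9.9497685e-6 d.
1.1524190e-6 − 9.9497685e-6 ≈ -8.7973e-6 d.

-8.7973e-6 d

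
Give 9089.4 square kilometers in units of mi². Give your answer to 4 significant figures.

1 km² = 0.386102 square miles.
Then 9089.4 × 0.386102 ≈ 3509 mi².

3509 mi²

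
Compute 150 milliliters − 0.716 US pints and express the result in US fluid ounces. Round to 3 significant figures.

-6.38 US fl oz

150 mL = 5.07210 US fl oz and 0.716 US pt = 11.4560 US fl oz.
5.07210 − 11.4560 ≈ -6.38 US fl oz.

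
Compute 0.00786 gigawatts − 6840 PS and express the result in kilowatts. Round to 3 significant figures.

0.00786 GW = 7860.00 kW and 6840 PS = 5030.81 kW.
7860.00 − 5030.81 ≈ 2830 kW.

2830 kilowatts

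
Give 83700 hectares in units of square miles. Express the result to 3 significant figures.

323 mi²

1 ha = 0.00386102 square miles.
83700 × 0.00386102 ≈ 323 mi².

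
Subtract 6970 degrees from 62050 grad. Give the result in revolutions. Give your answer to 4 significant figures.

135.8 revolutions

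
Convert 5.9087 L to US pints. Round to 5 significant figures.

12.487 US pints

1 liter = 2.11338 US pt.
Then 5.9087 × 2.11338 ≈ 12.487 US pt.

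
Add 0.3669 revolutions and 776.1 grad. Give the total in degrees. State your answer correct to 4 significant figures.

830.6 degrees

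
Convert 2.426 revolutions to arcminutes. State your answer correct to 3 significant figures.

52400 arcminutes

1 rev = 21600.0 arcmin.
So 2.426 × 21600.0 ≈ 52400 arcmin.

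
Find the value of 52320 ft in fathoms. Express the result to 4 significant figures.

1 foot = 0.166667 fathom.
Then 52320 × 0.166667 ≈ 8720 fathom.

8720 fathoms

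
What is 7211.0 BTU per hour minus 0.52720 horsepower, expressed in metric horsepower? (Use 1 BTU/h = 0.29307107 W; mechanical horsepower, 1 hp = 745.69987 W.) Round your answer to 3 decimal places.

2.339 metric horsepower

7211.0 BTU/h = 2.87334 PS and 0.52720 hp = 0.534512 PS.
2.87334 − 0.534512 ≈ 2.339 PS.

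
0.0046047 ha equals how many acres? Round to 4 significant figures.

1 hectare = 2.47105 acre.
Thus 0.0046047 × 2.47105 ≈ 0.01138 acre.

0.01138 acres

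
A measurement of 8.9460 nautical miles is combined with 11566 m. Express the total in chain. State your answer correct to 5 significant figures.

1398.5 chains

8.9460 nmi = 823.590 chain and 11566 m = 574.942 chain.
823.590 + 574.942 ≈ 1398.5 chain.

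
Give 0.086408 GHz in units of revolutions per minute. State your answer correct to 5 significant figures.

1 GHz = 6.00000 × 10^10 revolutions per minute.
0.086408 × 6.00000 × 10^10 ≈ 5.1845 × 10^9 rpm.

5.1845 × 10^9 rpm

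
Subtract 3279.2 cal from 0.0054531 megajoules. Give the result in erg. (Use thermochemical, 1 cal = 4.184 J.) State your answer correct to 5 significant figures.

-8.2671 × 10^10 erg

0.0054531 MJ = 5.45310 × 10^10 erg and 3279.2 cal = 1.37202 × 10^11 erg.
5.45310 × 10^10 − 1.37202 × 10^11 ≈ -8.2671 × 10^10 erg.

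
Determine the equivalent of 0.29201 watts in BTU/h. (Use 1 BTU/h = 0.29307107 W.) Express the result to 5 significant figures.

1 watt = 3.41214 BTU/h.
Thus 0.29201 × 3.41214 ≈ 0.99638 BTU/h.

0.99638 BTU per hour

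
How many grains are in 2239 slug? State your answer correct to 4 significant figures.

1 slug = 225218 grains.
Thus 2239 × 225218 ≈ 5.043e+8 gr.

5.043e+8 gr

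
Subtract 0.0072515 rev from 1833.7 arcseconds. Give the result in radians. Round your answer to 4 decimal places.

1833.7 arcsec = 0.00889003 rad and 0.0072515 rev = 0.0455625 rad.
0.00889003 − 0.0455625 ≈ -0.0367 rad.

-0.0367 rad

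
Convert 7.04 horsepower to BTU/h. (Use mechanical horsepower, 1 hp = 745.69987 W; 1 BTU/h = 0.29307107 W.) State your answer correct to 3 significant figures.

1 hp = 2544.43 BTU per hour.
So 7.04 × 2544.43 ≈ 17900 BTU/h.

17900 BTU per hour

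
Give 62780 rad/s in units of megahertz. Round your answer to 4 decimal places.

0.0100 MHz

1 rad/s = 1.59155 × 10^-7 MHz.
62780 × 1.59155 × 10^-7 ≈ 0.0100 MHz.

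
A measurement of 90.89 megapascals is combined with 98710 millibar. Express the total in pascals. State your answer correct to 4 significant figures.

1.008 × 10^8 Pa

90.89 MPa = 9.08900 × 10^7 Pa and 98710 mbar = 9.87100 × 10^6 Pa.
9.08900 × 10^7 + 9.87100 × 10^6 ≈ 1.008 × 10^8 Pa.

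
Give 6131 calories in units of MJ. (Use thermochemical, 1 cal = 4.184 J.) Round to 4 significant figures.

1 calorie = 4.18400 × 10^-6 MJ.
6131 × 4.18400 × 10^-6 ≈ 0.02565 MJ.

0.02565 megajoules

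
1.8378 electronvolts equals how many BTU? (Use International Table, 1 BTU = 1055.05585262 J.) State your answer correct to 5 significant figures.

1 eV = 1.51857 × 10^-22 British thermal units.
1.8378 × 1.51857 × 10^-22 ≈ 2.7908 × 10^-22 BTU.

2.7908 × 10^-22 BTU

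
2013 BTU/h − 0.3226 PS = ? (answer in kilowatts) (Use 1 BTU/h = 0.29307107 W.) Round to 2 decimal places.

0.35 kilowatts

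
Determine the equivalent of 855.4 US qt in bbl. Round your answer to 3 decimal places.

1 US quart = 0.00595238 oil barrels.
Thus 855.4 × 0.00595238 ≈ 5.092 bbl.

5.092 oil barrels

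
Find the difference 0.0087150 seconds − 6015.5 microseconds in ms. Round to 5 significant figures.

2.6995 ms

0.0087150 s = 8.71500 ms and 6015.5 μs = 6.01550 ms.
8.71500 − 6.01550 ≈ 2.6995 ms.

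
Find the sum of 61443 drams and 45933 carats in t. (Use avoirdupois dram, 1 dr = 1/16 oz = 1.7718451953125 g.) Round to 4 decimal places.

61443 dr = 0.108867 t and 45933 ct = 0.00918660 t.
0.108867 + 0.00918660 ≈ 0.1181 t.

0.1181 t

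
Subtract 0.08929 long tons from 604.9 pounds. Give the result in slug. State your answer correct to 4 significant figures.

12.58 slug

604.9 lb = 18.8009 slug and 0.08929 long ton = 6.21649 slug.
18.8009 − 6.21649 ≈ 12.58 slug.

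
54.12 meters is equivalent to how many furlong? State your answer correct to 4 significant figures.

1 meter = 0.00497097 furlong.
Then 54.12 × 0.00497097 ≈ 0.2690 furlong.

0.2690 furlong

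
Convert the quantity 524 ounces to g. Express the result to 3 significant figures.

14900 g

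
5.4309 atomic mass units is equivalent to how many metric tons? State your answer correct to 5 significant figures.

1 atomic mass unit = 1.66054e-30 t.
Then 5.4309 × 1.66054e-30 ≈ 9.0182e-30 t.

9.0182e-30 metric tons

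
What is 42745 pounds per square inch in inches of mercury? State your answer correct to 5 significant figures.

1 psi = 2.03602 inHg.
42745 × 2.03602 ≈ 87030 inHg.

87030 inHg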